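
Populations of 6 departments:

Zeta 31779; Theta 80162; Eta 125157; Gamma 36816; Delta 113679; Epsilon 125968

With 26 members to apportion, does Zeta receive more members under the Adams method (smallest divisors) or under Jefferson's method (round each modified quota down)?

Adams

Adams: Zeta 2, Theta 4, Eta 6, Gamma 2, Delta 6, Epsilon 6.
Jefferson: Zeta 1, Theta 4, Eta 6, Gamma 2, Delta 6, Epsilon 7.
Zeta gets 2 under Adams and 1 under Jefferson.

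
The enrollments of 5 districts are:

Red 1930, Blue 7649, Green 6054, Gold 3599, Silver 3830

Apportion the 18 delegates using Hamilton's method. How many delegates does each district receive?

Red 1, Blue 6, Green 5, Gold 3, Silver 3

The standard divisor is 23062/18 ≈ 1281.222.
Standard quotas: Red 1.5064, Blue 5.9701, Green 4.7252, Gold 2.8090, Silver 2.9893.
Lower quotas: Red 1, Blue 5, Green 4, Gold 2, Silver 2 (sum 14, leaving 4 seats).
Remainders in descending order: Silver 0.9893, Blue 0.9701, Gold 0.8090, Green 0.7252, Red 0.5064.
The surplus seats go to Silver, Blue, Gold, Green.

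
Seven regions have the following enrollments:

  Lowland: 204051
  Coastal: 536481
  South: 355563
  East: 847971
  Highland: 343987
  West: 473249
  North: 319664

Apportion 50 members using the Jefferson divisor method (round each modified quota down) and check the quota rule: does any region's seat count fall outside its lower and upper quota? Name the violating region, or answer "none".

Standard quotas: Lowland 3.311, Coastal 8.706, South 5.770, East 13.761, Highland 5.582, West 7.680, North 5.188.
Jefferson allocation: Lowland 3, Coastal 9, South 6, East 14, Highland 5, West 8, North 5.
Every allocation lies between the lower and upper quota.

none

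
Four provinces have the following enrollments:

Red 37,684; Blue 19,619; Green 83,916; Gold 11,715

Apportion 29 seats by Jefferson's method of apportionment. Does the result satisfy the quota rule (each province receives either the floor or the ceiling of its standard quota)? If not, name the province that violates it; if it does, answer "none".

Green

Standard quotas: Red 7.146, Blue 3.720, Green 15.913, Gold 2.221.
Jefferson allocation: Red 7, Blue 3, Green 17, Gold 2.
Green has quota 15.913 (lower 15, upper 16) but receives 17 — outside the quota interval.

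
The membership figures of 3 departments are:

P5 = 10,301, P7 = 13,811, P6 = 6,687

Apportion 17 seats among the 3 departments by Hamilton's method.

P5: 6, P7: 7, P6: 4

Total 30799; standard divisor 30799/17 ≈ 1811.706.
Standard quotas: P5 5.6858, P7 7.6232, P6 3.6910.
Lower quotas: P5 5, P7 7, P6 3 (sum 15, leaving 2 seats).
Remainders in descending order: P6 0.6910, P5 0.6858, P7 0.6232.
Largest remainders: P6, P5 receive the extra seats.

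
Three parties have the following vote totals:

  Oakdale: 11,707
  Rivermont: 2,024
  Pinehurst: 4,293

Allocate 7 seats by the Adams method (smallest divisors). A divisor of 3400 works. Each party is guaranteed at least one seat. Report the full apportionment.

With modified divisor 3400: modified quotas Oakdale 3.443, Rivermont 0.595, Pinehurst 1.263.
Rounding up: Oakdale 4, Rivermont 1, Pinehurst 2 (total 7).

Oakdale=4, Rivermont=1, Pinehurst=2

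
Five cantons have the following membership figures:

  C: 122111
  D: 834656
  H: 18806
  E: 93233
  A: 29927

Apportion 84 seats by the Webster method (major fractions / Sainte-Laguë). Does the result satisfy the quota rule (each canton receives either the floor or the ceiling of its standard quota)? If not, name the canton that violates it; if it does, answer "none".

Standard quotas: C 9.336, D 63.811, H 1.438, E 7.128, A 2.288.
Webster allocation: C 9, D 65, H 1, E 7, A 2.
D has quota 63.811 (lower 63, upper 64) but receives 65 — outside the quota interval.

D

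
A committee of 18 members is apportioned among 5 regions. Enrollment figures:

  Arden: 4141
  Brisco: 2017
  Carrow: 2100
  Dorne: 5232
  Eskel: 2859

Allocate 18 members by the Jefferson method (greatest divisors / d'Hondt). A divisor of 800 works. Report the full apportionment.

Arden: 5, Brisco: 2, Carrow: 2, Dorne: 6, Eskel: 3

With modified divisor 800: modified quotas Arden 5.176, Brisco 2.521, Carrow 2.625, Dorne 6.540, Eskel 3.574.
Rounding down: Arden 5, Brisco 2, Carrow 2, Dorne 6, Eskel 3 (total 18).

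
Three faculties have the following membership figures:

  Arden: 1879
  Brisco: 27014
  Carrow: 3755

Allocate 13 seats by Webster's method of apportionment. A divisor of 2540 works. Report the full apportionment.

Arden 1, Brisco 11, Carrow 1

With modified divisor 2540: modified quotas Arden 0.740, Brisco 10.635, Carrow 1.478.
Rounding to the nearest integer: Arden 1, Brisco 11, Carrow 1 (total 13).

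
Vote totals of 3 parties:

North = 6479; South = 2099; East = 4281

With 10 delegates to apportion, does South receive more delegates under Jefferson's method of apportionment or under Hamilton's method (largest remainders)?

Hamilton

Jefferson: North 6, South 1, East 3.
Hamilton: North 5, South 2, East 3.
South gets 1 under Jefferson and 2 under Hamilton.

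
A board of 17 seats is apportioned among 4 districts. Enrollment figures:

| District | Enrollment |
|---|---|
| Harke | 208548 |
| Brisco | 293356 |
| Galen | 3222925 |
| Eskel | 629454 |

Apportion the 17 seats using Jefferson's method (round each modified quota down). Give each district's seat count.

Harke=0, Brisco=1, Galen=14, Eskel=2

Standard divisor 4354283/17 ≈ 256134.294; standard quotas: Harke 0.814, Brisco 1.145, Galen 12.583, Eskel 2.458.
Rounding down gives 0, 1, 12, 2 = 15 seats, so the divisor must be adjusted.
With modified divisor 222500: modified quotas Harke 0.937, Brisco 1.318, Galen 14.485, Eskel 2.829.
Rounding down: Harke 0, Brisco 1, Galen 14, Eskel 2 (total 17).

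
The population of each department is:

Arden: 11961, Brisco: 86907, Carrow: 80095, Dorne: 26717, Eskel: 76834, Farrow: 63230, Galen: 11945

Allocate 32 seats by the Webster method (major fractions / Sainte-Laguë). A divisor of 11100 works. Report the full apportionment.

Arden 1, Brisco 8, Carrow 7, Dorne 2, Eskel 7, Farrow 6, Galen 1

With modified divisor 11100: modified quotas Arden 1.078, Brisco 7.829, Carrow 7.216, Dorne 2.407, Eskel 6.922, Farrow 5.696, Galen 1.076.
Rounding to the nearest integer: Arden 1, Brisco 8, Carrow 7, Dorne 2, Eskel 7, Farrow 6, Galen 1 (total 32).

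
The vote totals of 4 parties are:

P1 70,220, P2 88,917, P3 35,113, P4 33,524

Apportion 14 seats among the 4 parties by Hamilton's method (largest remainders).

The standard divisor is 227774/14 ≈ 16269.571.
Standard quotas: P1 4.3160, P2 5.4652, P3 2.1582, P4 2.0605.
Lower quotas: P1 4, P2 5, P3 2, P4 2 (sum 13, leaving 1 seat).
Remainders in descending order: P2 0.4652, P1 0.3160, P3 0.1582, P4 0.0605.
Largest remainder: P2 receives the extra seat.

P1=4, P2=6, P3=2, P4=2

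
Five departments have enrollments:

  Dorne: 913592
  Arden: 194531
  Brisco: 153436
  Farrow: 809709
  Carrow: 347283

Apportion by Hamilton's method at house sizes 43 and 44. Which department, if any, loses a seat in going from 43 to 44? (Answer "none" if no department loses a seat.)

Arden

At 43 seats: Dorne 16, Arden 4, Brisco 3, Farrow 14, Carrow 6.
At 44 seats: Dorne 17, Arden 3, Brisco 3, Farrow 15, Carrow 6.
Arden drops from 4 to 3.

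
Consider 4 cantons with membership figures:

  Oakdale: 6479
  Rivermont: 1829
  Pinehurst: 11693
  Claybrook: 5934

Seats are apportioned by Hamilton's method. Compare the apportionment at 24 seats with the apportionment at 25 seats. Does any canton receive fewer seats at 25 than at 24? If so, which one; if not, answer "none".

At 24 seats: Oakdale 6, Rivermont 2, Pinehurst 11, Claybrook 5.
At 25 seats: Oakdale 6, Rivermont 2, Pinehurst 11, Claybrook 6.
No canton's allocation decreased.

none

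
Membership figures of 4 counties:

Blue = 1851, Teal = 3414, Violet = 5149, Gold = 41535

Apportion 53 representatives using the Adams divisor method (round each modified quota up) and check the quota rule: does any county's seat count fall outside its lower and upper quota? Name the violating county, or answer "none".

Standard quotas: Blue 1.888, Teal 3.483, Violet 5.253, Gold 42.375.
Adams allocation: Blue 2, Teal 4, Violet 6, Gold 41.
Gold has quota 42.375 (lower 42, upper 43) but receives 41 — outside the quota interval.

Gold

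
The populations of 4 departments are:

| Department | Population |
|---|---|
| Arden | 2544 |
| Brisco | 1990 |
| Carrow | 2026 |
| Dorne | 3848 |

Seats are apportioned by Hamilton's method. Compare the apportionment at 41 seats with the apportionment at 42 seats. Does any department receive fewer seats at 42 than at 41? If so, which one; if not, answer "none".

At 41 seats: Arden 10, Brisco 8, Carrow 8, Dorne 15.
At 42 seats: Arden 10, Brisco 8, Carrow 8, Dorne 16.
No department's allocation decreased.

none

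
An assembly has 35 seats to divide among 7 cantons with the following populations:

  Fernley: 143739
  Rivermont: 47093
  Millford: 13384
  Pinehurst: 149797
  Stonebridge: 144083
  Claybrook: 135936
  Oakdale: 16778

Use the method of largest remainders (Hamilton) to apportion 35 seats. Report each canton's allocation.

Total 650810; standard divisor 650810/35 ≈ 18594.571.
Standard quotas: Fernley 7.7302, Rivermont 2.5326, Millford 0.7198, Pinehurst 8.0560, Stonebridge 7.7487, Claybrook 7.3105, Oakdale 0.9023.
Lower quotas: Fernley 7, Rivermont 2, Millford 0, Pinehurst 8, Stonebridge 7, Claybrook 7, Oakdale 0 (sum 31, leaving 4 seats).
Remainders in descending order: Oakdale 0.9023, Stonebridge 0.7487, Fernley 0.7302, Millford 0.7198, Rivermont 0.5326, Claybrook 0.3105, Pinehurst 0.0560.
The surplus seats go to Oakdale, Stonebridge, Fernley, Millford.

Fernley=8, Rivermont=2, Millford=1, Pinehurst=8, Stonebridge=8, Claybrook=7, Oakdale=1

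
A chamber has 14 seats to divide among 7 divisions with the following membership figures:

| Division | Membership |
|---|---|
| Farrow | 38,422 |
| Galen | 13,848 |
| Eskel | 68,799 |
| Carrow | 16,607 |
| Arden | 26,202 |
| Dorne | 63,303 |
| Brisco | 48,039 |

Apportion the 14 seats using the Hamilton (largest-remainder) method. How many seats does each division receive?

Farrow 2, Galen 1, Eskel 4, Carrow 1, Arden 1, Dorne 3, Brisco 2

The standard divisor is 275220/14 ≈ 19658.571.
Standard quotas: Farrow 1.9545, Galen 0.7044, Eskel 3.4997, Carrow 0.8448, Arden 1.3329, Dorne 3.2201, Brisco 2.4437.
Lower quotas: Farrow 1, Galen 0, Eskel 3, Carrow 0, Arden 1, Dorne 3, Brisco 2 (sum 10, leaving 4 seats).
Remainders in descending order: Farrow 0.9545, Carrow 0.8448, Galen 0.7044, Eskel 0.4997, Brisco 0.4437, Arden 0.3329, Dorne 0.2201.
The surplus seats go to Farrow, Carrow, Galen, Eskel.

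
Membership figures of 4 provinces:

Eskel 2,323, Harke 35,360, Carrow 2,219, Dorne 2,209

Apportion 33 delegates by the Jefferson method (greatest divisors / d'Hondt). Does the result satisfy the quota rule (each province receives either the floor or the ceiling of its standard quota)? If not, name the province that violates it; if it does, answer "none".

Standard quotas: Eskel 1.820, Harke 27.710, Carrow 1.739, Dorne 1.731.
Jefferson allocation: Eskel 1, Harke 30, Carrow 1, Dorne 1.
Harke has quota 27.710 (lower 27, upper 28) but receives 30 — outside the quota interval.

Harke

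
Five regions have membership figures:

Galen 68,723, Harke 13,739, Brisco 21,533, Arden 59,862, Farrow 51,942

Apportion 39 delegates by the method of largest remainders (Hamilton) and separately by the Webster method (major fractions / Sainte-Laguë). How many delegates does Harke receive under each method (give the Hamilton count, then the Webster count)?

3 and 2

Hamilton: Galen 12, Harke 3, Brisco 4, Arden 11, Farrow 9.
Webster: Galen 13, Harke 2, Brisco 4, Arden 11, Farrow 9.
Harke gets 3 under Hamilton and 2 under Webster.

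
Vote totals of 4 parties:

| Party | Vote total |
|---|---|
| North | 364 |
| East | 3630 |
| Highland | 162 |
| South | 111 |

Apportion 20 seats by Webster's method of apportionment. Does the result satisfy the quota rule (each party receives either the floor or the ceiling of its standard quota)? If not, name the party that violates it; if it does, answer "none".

East

Standard quotas: North 1.706, East 17.014, Highland 0.759, South 0.520.
Webster allocation: North 2, East 16, Highland 1, South 1.
East has quota 17.014 (lower 17, upper 18) but receives 16 — outside the quota interval.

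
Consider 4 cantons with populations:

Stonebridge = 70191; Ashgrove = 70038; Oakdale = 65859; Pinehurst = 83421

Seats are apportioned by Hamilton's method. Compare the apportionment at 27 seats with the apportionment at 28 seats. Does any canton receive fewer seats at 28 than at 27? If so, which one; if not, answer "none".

none

At 27 seats: Stonebridge 7, Ashgrove 6, Oakdale 6, Pinehurst 8.
At 28 seats: Stonebridge 7, Ashgrove 7, Oakdale 6, Pinehurst 8.
No canton's allocation decreased.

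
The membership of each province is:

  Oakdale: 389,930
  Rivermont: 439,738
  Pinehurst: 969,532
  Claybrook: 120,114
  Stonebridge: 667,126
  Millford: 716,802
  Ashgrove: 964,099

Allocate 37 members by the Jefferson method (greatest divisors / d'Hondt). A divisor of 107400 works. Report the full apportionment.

Oakdale 3, Rivermont 4, Pinehurst 9, Claybrook 1, Stonebridge 6, Millford 6, Ashgrove 8

With modified divisor 107400: modified quotas Oakdale 3.631, Rivermont 4.094, Pinehurst 9.027, Claybrook 1.118, Stonebridge 6.212, Millford 6.674, Ashgrove 8.977.
Rounding down: Oakdale 3, Rivermont 4, Pinehurst 9, Claybrook 1, Stonebridge 6, Millford 6, Ashgrove 8 (total 37).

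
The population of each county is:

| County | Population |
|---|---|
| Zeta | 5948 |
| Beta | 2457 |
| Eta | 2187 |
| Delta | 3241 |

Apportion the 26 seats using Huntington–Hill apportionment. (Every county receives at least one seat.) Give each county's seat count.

With divisor 534: modified quotas Zeta 11.139, Beta 4.601, Eta 4.096, Delta 6.069.
Geometric-mean thresholds: Zeta √(11·12)=11.489, Beta √(4·5)=4.472, Eta √(4·5)=4.472, Delta √(6·7)=6.481.
Each quota rounded against its threshold gives Zeta 11, Beta 5, Eta 4, Delta 6 (total 26).

Zeta: 11, Beta: 5, Eta: 4, Delta: 6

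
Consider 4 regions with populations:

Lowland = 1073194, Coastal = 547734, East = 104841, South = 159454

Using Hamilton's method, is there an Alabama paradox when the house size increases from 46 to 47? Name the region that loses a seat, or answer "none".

East

At 46 seats: Lowland 26, Coastal 13, East 3, South 4.
At 47 seats: Lowland 27, Coastal 14, East 2, South 4.
East drops from 3 to 2.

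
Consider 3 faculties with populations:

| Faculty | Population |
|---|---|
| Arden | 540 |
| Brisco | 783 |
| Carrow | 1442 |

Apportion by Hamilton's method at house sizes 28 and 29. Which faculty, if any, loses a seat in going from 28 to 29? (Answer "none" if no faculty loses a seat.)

none

At 28 seats: Arden 5, Brisco 8, Carrow 15.
At 29 seats: Arden 6, Brisco 8, Carrow 15.
No faculty's allocation decreased.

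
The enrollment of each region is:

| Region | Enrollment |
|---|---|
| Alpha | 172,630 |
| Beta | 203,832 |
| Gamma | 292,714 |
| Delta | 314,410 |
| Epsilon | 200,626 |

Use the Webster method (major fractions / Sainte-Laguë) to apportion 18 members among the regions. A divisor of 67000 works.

Alpha 3, Beta 3, Gamma 4, Delta 5, Epsilon 3

With modified divisor 67000: modified quotas Alpha 2.577, Beta 3.042, Gamma 4.369, Delta 4.693, Epsilon 2.994.
Rounding to the nearest integer: Alpha 3, Beta 3, Gamma 4, Delta 5, Epsilon 3 (total 18).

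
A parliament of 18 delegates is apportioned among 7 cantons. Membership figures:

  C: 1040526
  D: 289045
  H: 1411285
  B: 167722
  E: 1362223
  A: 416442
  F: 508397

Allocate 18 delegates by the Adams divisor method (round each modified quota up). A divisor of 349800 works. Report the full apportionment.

With modified divisor 349800: modified quotas C 2.975, D 0.826, H 4.035, B 0.479, E 3.894, A 1.191, F 1.453.
Rounding up: C 3, D 1, H 5, B 1, E 4, A 2, F 2 (total 18).

C=3; D=1; H=5; B=1; E=4; A=2; F=2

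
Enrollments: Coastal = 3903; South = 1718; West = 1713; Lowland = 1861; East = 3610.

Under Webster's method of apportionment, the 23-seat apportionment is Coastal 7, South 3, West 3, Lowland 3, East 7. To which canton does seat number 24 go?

Priority for the next seat is population ÷ (current seats + 0.5).
Priorities: Coastal 520.400, South 490.857, West 489.429, Lowland 531.714, East 481.333.
Highest priority: Lowland.

Lowland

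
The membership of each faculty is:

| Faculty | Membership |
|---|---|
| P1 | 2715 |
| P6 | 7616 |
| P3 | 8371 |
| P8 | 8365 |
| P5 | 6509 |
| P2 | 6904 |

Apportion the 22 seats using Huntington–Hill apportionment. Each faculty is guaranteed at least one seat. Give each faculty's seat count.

With divisor 1875: modified quotas P1 1.448, P6 4.062, P3 4.465, P8 4.461, P5 3.471, P2 3.682.
Geometric-mean thresholds: P1 √(1·2)=1.414, P6 √(4·5)=4.472, P3 √(4·5)=4.472, P8 √(4·5)=4.472, P5 √(3·4)=3.464, P2 √(3·4)=3.464.
Each quota rounded against its threshold gives P1 2, P6 4, P3 4, P8 4, P5 4, P2 4 (total 22).

P1=2, P6=4, P3=4, P8=4, P5=4, P2=4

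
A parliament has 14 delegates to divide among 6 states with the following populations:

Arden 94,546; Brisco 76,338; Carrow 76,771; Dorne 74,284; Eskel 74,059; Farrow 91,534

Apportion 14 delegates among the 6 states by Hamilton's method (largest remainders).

Arden 3, Brisco 2, Carrow 2, Dorne 2, Eskel 2, Farrow 3

Total 487532; standard divisor 487532/14 ≈ 34823.714.
Standard quotas: Arden 2.7150, Brisco 2.1921, Carrow 2.2046, Dorne 2.1331, Eskel 2.1267, Farrow 2.6285.
Lower quotas: Arden 2, Brisco 2, Carrow 2, Dorne 2, Eskel 2, Farrow 2 (sum 12, leaving 2 seats).
Remainders in descending order: Arden 0.7150, Farrow 0.6285, Carrow 0.2046, Brisco 0.1921, Dorne 0.1331, Eskel 0.1267.
The surplus seats go to Arden, Farrow.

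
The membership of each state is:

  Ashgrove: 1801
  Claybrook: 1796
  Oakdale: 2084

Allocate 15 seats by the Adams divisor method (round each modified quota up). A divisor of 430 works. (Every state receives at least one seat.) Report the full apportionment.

With modified divisor 430: modified quotas Ashgrove 4.188, Claybrook 4.177, Oakdale 4.847.
Rounding up: Ashgrove 5, Claybrook 5, Oakdale 5 (total 15).

Ashgrove 5; Claybrook 5; Oakdale 5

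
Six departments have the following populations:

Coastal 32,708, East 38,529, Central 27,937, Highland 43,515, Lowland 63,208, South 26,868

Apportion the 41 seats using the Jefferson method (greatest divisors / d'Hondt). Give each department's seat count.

Standard divisor 232765/41 ≈ 5677.195; standard quotas: Coastal 5.761, East 6.787, Central 4.921, Highland 7.665, Lowland 11.134, South 4.733.
Rounding down gives 5, 6, 4, 7, 11, 4 = 37 seats, so the divisor must be adjusted.
With modified divisor 5400: modified quotas Coastal 6.057, East 7.135, Central 5.174, Highland 8.058, Lowland 11.705, South 4.976.
Rounding down: Coastal 6, East 7, Central 5, Highland 8, Lowland 11, South 4 (total 41).

Coastal 6, East 7, Central 5, Highland 8, Lowland 11, South 4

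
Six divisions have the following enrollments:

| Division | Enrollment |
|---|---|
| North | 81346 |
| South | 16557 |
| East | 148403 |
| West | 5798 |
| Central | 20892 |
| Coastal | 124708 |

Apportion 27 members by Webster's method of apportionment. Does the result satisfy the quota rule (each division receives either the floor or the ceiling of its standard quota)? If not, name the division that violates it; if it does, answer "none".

none

Standard quotas: North 5.523, South 1.124, East 10.075, West 0.394, Central 1.418, Coastal 8.466.
Webster allocation: North 6, South 1, East 10, West 0, Central 1, Coastal 9.
Every allocation lies between the lower and upper quota.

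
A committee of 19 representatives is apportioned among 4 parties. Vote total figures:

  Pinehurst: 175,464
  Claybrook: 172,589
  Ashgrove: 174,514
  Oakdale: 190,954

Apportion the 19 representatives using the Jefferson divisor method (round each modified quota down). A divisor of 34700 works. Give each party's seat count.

With modified divisor 34700: modified quotas Pinehurst 5.057, Claybrook 4.974, Ashgrove 5.029, Oakdale 5.503.
Rounding down: Pinehurst 5, Claybrook 4, Ashgrove 5, Oakdale 5 (total 19).

Pinehurst 5, Claybrook 4, Ashgrove 5, Oakdale 5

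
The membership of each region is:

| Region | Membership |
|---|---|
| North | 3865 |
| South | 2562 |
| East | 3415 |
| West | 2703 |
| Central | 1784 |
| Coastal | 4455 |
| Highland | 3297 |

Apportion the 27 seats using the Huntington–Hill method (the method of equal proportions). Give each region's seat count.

North=5, South=3, East=4, West=3, Central=2, Coastal=6, Highland=4

With divisor 797: modified quotas North 4.849, South 3.215, East 4.285, West 3.391, Central 2.238, Coastal 5.590, Highland 4.137.
Geometric-mean thresholds: North √(4·5)=4.472, South √(3·4)=3.464, East √(4·5)=4.472, West √(3·4)=3.464, Central √(2·3)=2.449, Coastal √(5·6)=5.477, Highland √(4·5)=4.472.
Each quota rounded against its threshold gives North 5, South 3, East 4, West 3, Central 2, Coastal 6, Highland 4 (total 27).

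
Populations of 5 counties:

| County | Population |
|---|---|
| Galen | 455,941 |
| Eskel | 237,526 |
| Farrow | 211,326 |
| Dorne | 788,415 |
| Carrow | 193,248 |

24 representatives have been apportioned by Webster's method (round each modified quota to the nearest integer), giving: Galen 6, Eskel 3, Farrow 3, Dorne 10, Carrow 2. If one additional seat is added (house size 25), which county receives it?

Priority for the next seat is population ÷ (current seats + 0.5).
Priorities: Galen 70144.769, Eskel 67864.571, Farrow 60378.857, Dorne 75087.143, Carrow 77299.200.
Highest priority: Carrow.

Carrow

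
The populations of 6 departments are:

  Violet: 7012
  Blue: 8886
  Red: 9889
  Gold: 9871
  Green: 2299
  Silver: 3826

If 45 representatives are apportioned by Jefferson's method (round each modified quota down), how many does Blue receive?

Standard divisor 41783/45 ≈ 928.511; standard quotas: Violet 7.552, Blue 9.570, Red 10.650, Gold 10.631, Green 2.476, Silver 4.121.
Rounding down gives 7, 9, 10, 10, 2, 4 = 42 seats, so the divisor must be adjusted.
With modified divisor 880: modified quotas Violet 7.968, Blue 10.098, Red 11.238, Gold 11.217, Green 2.612, Silver 4.348.
Rounding down: Violet 7, Blue 10, Red 11, Gold 11, Green 2, Silver 4 (total 45).
Blue receives 10.

10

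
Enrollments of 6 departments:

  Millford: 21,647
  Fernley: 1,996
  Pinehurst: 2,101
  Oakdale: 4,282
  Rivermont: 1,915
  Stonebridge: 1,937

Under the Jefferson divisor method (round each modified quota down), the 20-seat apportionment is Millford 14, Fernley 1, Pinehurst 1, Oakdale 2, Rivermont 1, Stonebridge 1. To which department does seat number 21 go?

Priority for the next seat is population ÷ (current seats + 1).
Priorities: Millford 1443.133, Fernley 998.000, Pinehurst 1050.500, Oakdale 1427.333, Rivermont 957.500, Stonebridge 968.500.
Highest priority: Millford.

Millford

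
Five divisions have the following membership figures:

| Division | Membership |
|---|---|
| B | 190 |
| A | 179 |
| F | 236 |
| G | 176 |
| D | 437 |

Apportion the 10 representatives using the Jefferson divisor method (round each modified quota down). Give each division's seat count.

B=2, A=1, F=2, G=1, D=4

Standard divisor 1218/10 ≈ 121.8; standard quotas: B 1.560, A 1.470, F 1.938, G 1.445, D 3.588.
Rounding down gives 1, 1, 1, 1, 3 = 7 seats, so the divisor must be adjusted.
With modified divisor 92: modified quotas B 2.065, A 1.946, F 2.565, G 1.913, D 4.750.
Rounding down: B 2, A 1, F 2, G 1, D 4 (total 10).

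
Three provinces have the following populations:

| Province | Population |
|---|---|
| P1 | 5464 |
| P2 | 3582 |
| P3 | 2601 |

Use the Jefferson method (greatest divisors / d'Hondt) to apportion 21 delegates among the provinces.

P1=10, P2=6, P3=5

Standard divisor 11647/21 ≈ 554.619; standard quotas: P1 9.852, P2 6.458, P3 4.690.
Rounding down gives 9, 6, 4 = 19 seats, so the divisor must be adjusted.
With modified divisor 516: modified quotas P1 10.589, P2 6.942, P3 5.041.
Rounding down: P1 10, P2 6, P3 5 (total 21).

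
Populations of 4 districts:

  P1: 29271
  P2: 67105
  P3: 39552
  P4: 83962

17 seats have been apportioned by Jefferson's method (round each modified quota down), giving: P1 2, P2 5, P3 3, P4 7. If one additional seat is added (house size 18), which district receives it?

Priority for the next seat is population ÷ (current seats + 1).
Priorities: P1 9757.000, P2 11184.167, P3 9888.000, P4 10495.250.
Highest priority: P2.

P2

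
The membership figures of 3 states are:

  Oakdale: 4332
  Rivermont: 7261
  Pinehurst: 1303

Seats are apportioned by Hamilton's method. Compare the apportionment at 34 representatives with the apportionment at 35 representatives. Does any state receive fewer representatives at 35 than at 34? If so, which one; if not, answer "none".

Pinehurst

At 34 seats: Oakdale 11, Rivermont 19, Pinehurst 4.
At 35 seats: Oakdale 12, Rivermont 20, Pinehurst 3.
Pinehurst drops from 4 to 3.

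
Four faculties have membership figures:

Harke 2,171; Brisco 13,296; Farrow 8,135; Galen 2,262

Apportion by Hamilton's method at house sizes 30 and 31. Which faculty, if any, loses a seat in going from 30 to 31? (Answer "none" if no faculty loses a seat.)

At 30 seats: Harke 3, Brisco 15, Farrow 9, Galen 3.
At 31 seats: Harke 2, Brisco 16, Farrow 10, Galen 3.
Harke drops from 3 to 2.

Harke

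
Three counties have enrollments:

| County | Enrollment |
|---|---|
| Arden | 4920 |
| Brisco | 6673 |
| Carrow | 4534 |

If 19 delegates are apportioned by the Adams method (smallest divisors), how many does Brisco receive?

Standard divisor 16127/19 ≈ 848.789; standard quotas: Arden 5.796, Brisco 7.862, Carrow 5.342.
Rounding up gives 6, 8, 6 = 20 seats, so the divisor must be adjusted.
With modified divisor 930: modified quotas Arden 5.290, Brisco 7.175, Carrow 4.875.
Rounding up: Arden 6, Brisco 8, Carrow 5 (total 19).
Brisco receives 8.

8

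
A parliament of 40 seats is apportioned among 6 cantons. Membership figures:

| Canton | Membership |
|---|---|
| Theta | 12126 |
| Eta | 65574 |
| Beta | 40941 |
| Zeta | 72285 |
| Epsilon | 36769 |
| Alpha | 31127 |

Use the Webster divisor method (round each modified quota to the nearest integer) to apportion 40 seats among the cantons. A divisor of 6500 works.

With modified divisor 6500: modified quotas Theta 1.866, Eta 10.088, Beta 6.299, Zeta 11.121, Epsilon 5.657, Alpha 4.789.
Rounding to the nearest integer: Theta 2, Eta 10, Beta 6, Zeta 11, Epsilon 6, Alpha 5 (total 40).

Theta=2, Eta=10, Beta=6, Zeta=11, Epsilon=6, Alpha=5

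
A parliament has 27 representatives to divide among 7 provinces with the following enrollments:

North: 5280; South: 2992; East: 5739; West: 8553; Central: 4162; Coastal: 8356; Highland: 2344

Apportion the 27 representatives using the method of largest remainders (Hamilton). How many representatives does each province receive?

North 4; South 2; East 4; West 6; Central 3; Coastal 6; Highland 2

Total 37426; standard divisor 37426/27 ≈ 1386.148.
Standard quotas: North 3.8091, South 2.1585, East 4.1403, West 6.1703, Central 3.0026, Coastal 6.0282, Highland 1.6910.
Lower quotas: North 3, South 2, East 4, West 6, Central 3, Coastal 6, Highland 1 (sum 25, leaving 2 seats).
Remainders in descending order: North 0.8091, Highland 0.6910, West 0.1703, South 0.1585, East 0.1403, Coastal 0.0282, Central 0.0026.
The surplus seats go to North, Highland.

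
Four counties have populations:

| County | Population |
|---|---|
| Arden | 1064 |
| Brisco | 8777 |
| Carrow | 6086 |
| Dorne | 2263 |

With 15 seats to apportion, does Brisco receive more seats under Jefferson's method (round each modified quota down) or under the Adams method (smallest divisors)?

Jefferson

Jefferson: Arden 0, Brisco 8, Carrow 5, Dorne 2.
Adams: Arden 1, Brisco 7, Carrow 5, Dorne 2.
Brisco gets 8 under Jefferson and 7 under Adams.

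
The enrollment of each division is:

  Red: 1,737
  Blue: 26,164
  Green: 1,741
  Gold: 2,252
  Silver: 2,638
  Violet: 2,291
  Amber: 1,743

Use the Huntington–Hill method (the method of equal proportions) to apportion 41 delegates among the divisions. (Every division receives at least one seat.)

Red: 2, Blue: 28, Green: 2, Gold: 2, Silver: 3, Violet: 2, Amber: 2

With divisor 943: modified quotas Red 1.842, Blue 27.745, Green 1.846, Gold 2.388, Silver 2.797, Violet 2.429, Amber 1.848.
Geometric-mean thresholds: Red √(1·2)=1.414, Blue √(27·28)=27.495, Green √(1·2)=1.414, Gold √(2·3)=2.449, Silver √(2·3)=2.449, Violet √(2·3)=2.449, Amber √(1·2)=1.414.
Each quota rounded against its threshold gives Red 2, Blue 28, Green 2, Gold 2, Silver 3, Violet 2, Amber 2 (total 41).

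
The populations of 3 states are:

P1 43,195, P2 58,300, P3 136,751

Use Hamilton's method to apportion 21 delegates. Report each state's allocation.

P1 4, P2 5, P3 12

Total 238246; standard divisor 238246/21 ≈ 11345.048.
Standard quotas: P1 3.8074, P2 5.1388, P3 12.0538.
Lower quotas: P1 3, P2 5, P3 12 (sum 20, leaving 1 seat).
Remainders in descending order: P1 0.8074, P2 0.1388, P3 0.0538.
Largest remainder: P1 receives the extra seat.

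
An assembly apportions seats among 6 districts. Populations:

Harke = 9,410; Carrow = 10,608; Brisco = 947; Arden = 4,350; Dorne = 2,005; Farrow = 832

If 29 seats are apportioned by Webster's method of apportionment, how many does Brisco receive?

Standard divisor 28152/29 ≈ 970.759; standard quotas: Harke 9.693, Carrow 10.928, Brisco 0.976, Arden 4.481, Dorne 2.065, Farrow 0.857.
Rounding to the nearest integer gives Harke 10, Carrow 11, Brisco 1, Arden 4, Dorne 2, Farrow 1 — total 29, matching the house size, so no adjustment is needed.
Brisco receives 1.

1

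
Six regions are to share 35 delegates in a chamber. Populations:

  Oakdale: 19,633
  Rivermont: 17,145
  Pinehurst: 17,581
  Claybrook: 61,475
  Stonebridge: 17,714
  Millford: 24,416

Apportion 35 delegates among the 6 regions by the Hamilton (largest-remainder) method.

Oakdale: 4, Rivermont: 4, Pinehurst: 4, Claybrook: 14, Stonebridge: 4, Millford: 5

Standard divisor: 157964 ÷ 35 ≈ 4513.257.
Standard quotas: Oakdale 4.3501, Rivermont 3.7988, Pinehurst 3.8954, Claybrook 13.6210, Stonebridge 3.9249, Millford 5.4098.
Lower quotas: Oakdale 4, Rivermont 3, Pinehurst 3, Claybrook 13, Stonebridge 3, Millford 5 (sum 31, leaving 4 seats).
Remainders in descending order: Stonebridge 0.9249, Pinehurst 0.8954, Rivermont 0.7988, Claybrook 0.6210, Millford 0.4098, Oakdale 0.3501.
The surplus seats go to Stonebridge, Pinehurst, Rivermont, Claybrook.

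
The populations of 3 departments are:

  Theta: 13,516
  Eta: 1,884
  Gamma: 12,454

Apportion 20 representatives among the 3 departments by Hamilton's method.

Theta: 10; Eta: 1; Gamma: 9

The standard divisor is 27854/20 ≈ 1392.7.
Standard quotas: Theta 9.7049, Eta 1.3528, Gamma 8.9423.
Lower quotas: Theta 9, Eta 1, Gamma 8 (sum 18, leaving 2 seats).
Remainders in descending order: Gamma 0.9423, Theta 0.7049, Eta 0.3528.
Largest remainders: Gamma, Theta receive the extra seats.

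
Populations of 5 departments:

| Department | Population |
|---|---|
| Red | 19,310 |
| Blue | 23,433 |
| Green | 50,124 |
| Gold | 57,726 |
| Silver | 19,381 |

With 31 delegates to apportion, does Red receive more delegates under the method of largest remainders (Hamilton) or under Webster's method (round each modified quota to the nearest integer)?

Hamilton: Red 3, Blue 4, Green 9, Gold 11, Silver 4.
Webster: Red 4, Blue 4, Green 9, Gold 10, Silver 4.
Red gets 3 under Hamilton and 4 under Webster.

Webster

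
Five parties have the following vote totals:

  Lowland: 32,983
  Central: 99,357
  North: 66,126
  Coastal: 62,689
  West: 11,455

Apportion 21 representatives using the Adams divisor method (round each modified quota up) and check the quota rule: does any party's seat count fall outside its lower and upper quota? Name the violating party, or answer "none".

none

Standard quotas: Lowland 2.541, Central 7.654, North 5.094, Coastal 4.829, West 0.882.
Adams allocation: Lowland 3, Central 7, North 5, Coastal 5, West 1.
Every allocation lies between the lower and upper quota.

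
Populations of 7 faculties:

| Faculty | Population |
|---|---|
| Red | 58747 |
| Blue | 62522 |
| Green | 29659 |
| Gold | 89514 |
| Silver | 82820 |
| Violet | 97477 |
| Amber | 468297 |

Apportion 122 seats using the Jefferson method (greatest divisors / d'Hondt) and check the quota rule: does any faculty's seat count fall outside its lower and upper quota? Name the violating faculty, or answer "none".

Amber

Standard quotas: Red 8.062, Blue 8.580, Green 4.070, Gold 12.284, Silver 11.365, Violet 13.377, Amber 64.263.
Jefferson allocation: Red 8, Blue 8, Green 4, Gold 12, Silver 11, Violet 13, Amber 66.
Amber has quota 64.263 (lower 64, upper 65) but receives 66 — outside the quota interval.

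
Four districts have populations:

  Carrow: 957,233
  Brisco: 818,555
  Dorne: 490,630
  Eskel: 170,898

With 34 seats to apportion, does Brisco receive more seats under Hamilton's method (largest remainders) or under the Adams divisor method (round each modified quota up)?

Hamilton: Carrow 13, Brisco 12, Dorne 7, Eskel 2.
Adams: Carrow 13, Brisco 11, Dorne 7, Eskel 3.
Brisco gets 12 under Hamilton and 11 under Adams.

Hamilton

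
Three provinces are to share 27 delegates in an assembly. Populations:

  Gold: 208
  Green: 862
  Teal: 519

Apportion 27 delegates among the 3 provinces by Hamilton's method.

Gold 3, Green 15, Teal 9

Standard divisor: 1589 ÷ 27 ≈ 58.852.
Standard quotas: Gold 3.534, Green 14.647, Teal 8.819.
Lower quotas: Gold 3, Green 14, Teal 8 (sum 25, leaving 2 seats).
Remainders in descending order: Teal 0.819, Green 0.647, Gold 0.534.
The surplus seats go to Teal, Green.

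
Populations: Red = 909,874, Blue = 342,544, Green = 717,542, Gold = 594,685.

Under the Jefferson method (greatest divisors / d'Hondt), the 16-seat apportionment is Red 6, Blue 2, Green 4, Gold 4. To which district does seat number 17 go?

Priority for the next seat is population ÷ (current seats + 1).
Priorities: Red 129982.000, Blue 114181.333, Green 143508.400, Gold 118937.000.
Highest priority: Green.

Green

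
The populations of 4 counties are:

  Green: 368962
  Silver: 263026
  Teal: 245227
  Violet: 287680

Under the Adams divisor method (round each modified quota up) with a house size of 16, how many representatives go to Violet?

4

Standard divisor 1164895/16 ≈ 72805.938; standard quotas: Green 5.068, Silver 3.613, Teal 3.368, Violet 3.951.
Rounding up gives 6, 4, 4, 4 = 18 seats, so the divisor must be adjusted.
With modified divisor 84700: modified quotas Green 4.356, Silver 3.105, Teal 2.895, Violet 3.396.
Rounding up: Green 5, Silver 4, Teal 3, Violet 4 (total 16).
Violet receives 4.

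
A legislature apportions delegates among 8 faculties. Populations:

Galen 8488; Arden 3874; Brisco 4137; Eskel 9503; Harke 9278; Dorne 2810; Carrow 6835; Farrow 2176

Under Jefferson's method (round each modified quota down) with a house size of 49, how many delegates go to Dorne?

Standard divisor 47101/49 ≈ 961.245; standard quotas: Galen 8.830, Arden 4.030, Brisco 4.304, Eskel 9.886, Harke 9.652, Dorne 2.923, Carrow 7.111, Farrow 2.264.
Rounding down gives 8, 4, 4, 9, 9, 2, 7, 2 = 45 seats, so the divisor must be adjusted.
With modified divisor 900: modified quotas Galen 9.431, Arden 4.304, Brisco 4.597, Eskel 10.559, Harke 10.309, Dorne 3.122, Carrow 7.594, Farrow 2.418.
Rounding down: Galen 9, Arden 4, Brisco 4, Eskel 10, Harke 10, Dorne 3, Carrow 7, Farrow 2 (total 49).
Dorne receives 3.

3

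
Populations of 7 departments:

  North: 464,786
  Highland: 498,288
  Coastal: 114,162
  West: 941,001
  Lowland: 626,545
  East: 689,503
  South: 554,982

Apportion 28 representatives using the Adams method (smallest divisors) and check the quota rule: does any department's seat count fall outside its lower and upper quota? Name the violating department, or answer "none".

none

Standard quotas: North 3.346, Highland 3.587, Coastal 0.822, West 6.775, Lowland 4.511, East 4.964, South 3.995.
Adams allocation: North 3, Highland 4, Coastal 1, West 7, Lowland 4, East 5, South 4.
Every allocation lies between the lower and upper quota.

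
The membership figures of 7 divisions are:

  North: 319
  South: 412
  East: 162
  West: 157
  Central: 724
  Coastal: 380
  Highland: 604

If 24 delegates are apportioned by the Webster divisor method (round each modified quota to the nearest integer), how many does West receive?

1

Standard divisor 2758/24 ≈ 114.917; standard quotas: North 2.776, South 3.585, East 1.410, West 1.366, Central 6.300, Coastal 3.307, Highland 5.256.
Rounding to the nearest integer gives 3, 4, 1, 1, 6, 3, 5 = 23 seats, so the divisor must be adjusted.
With modified divisor 111: modified quotas North 2.874, South 3.712, East 1.459, West 1.414, Central 6.523, Coastal 3.423, Highland 5.441.
Rounding to the nearest integer: North 3, South 4, East 1, West 1, Central 7, Coastal 3, Highland 5 (total 24).
West receives 1.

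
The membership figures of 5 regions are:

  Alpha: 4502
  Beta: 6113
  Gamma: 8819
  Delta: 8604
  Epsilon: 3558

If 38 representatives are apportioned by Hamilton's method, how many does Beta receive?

The standard divisor is 31596/38 ≈ 831.474.
Standard quotas: Alpha 5.4145, Beta 7.3520, Gamma 10.6065, Delta 10.3479, Epsilon 4.2791.
Lower quotas: Alpha 5, Beta 7, Gamma 10, Delta 10, Epsilon 4 (sum 36, leaving 2 seats).
Remainders in descending order: Gamma 0.6065, Alpha 0.4145, Beta 0.3520, Delta 0.3479, Epsilon 0.2791.
The surplus seats go to Gamma, Alpha.
Beta receives 7.

7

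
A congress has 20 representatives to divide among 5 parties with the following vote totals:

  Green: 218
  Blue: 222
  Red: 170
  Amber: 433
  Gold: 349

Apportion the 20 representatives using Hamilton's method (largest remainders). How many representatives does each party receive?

Total 1392; standard divisor 1392/20 ≈ 69.6.
Standard quotas: Green 3.132, Blue 3.190, Red 2.443, Amber 6.221, Gold 5.014.
Lower quotas: Green 3, Blue 3, Red 2, Amber 6, Gold 5 (sum 19, leaving 1 seat).
Remainders in descending order: Red 0.443, Amber 0.221, Blue 0.190, Green 0.132, Gold 0.014.
Largest remainder: Red receives the extra seat.

Green 3, Blue 3, Red 3, Amber 6, Gold 5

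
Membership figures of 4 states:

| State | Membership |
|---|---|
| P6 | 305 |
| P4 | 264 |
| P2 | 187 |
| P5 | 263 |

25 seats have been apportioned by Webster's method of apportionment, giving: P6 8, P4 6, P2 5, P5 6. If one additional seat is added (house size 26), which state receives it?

P4

Priority for the next seat is population ÷ (current seats + 0.5).
Priorities: P6 35.882, P4 40.615, P2 34.000, P5 40.462.
Highest priority: P4.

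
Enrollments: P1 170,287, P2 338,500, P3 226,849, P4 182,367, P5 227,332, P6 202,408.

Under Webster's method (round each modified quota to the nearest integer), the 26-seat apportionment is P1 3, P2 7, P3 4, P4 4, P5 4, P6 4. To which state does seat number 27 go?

P5

Priority for the next seat is population ÷ (current seats + 0.5).
Priorities: P1 48653.429, P2 45133.333, P3 50410.889, P4 40526.000, P5 50518.222, P6 44979.556.
Highest priority: P5.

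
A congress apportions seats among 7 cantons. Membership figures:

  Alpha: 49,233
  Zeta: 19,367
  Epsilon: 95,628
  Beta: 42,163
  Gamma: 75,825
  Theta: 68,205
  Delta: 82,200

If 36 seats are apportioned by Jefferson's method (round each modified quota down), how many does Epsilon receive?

8

Standard divisor 432621/36 ≈ 12017.25; standard quotas: Alpha 4.097, Zeta 1.612, Epsilon 7.958, Beta 3.509, Gamma 6.310, Theta 5.676, Delta 6.840.
Rounding down gives 4, 1, 7, 3, 6, 5, 6 = 32 seats, so the divisor must be adjusted.
With modified divisor 10700: modified quotas Alpha 4.601, Zeta 1.810, Epsilon 8.937, Beta 3.940, Gamma 7.086, Theta 6.374, Delta 7.682.
Rounding down: Alpha 4, Zeta 1, Epsilon 8, Beta 3, Gamma 7, Theta 6, Delta 7 (total 36).
Epsilon receives 8.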